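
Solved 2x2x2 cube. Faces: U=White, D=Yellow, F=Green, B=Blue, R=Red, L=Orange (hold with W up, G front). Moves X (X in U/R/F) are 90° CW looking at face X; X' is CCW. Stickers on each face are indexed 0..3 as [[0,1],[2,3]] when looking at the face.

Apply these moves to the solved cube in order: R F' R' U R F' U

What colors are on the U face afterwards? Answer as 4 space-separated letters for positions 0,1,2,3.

Answer: B R Y R

Derivation:
After move 1 (R): R=RRRR U=WGWG F=GYGY D=YBYB B=WBWB
After move 2 (F'): F=YYGG U=WGRR R=BRYR D=OOYB L=OGOW
After move 3 (R'): R=RRBY U=WWRW F=YGGR D=OYYG B=BBOB
After move 4 (U): U=RWWW F=RRGR R=BBBY B=OGOB L=YGOW
After move 5 (R): R=BBYB U=RRWR F=RYGG D=OOYO B=WGWB
After move 6 (F'): F=YGRG U=RRBY R=OBOB D=GWYO L=YROW
After move 7 (U): U=BRYR F=OBRG R=WGOB B=YRWB L=YGOW
Query: U face = BRYR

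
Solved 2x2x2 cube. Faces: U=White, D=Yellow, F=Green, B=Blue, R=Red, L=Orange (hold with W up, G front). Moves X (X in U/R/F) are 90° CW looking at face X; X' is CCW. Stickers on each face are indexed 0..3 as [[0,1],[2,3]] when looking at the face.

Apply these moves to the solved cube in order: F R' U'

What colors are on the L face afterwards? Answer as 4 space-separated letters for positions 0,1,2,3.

Answer: Y B O Y

Derivation:
After move 1 (F): F=GGGG U=WWOO R=WRWR D=RRYY L=OYOY
After move 2 (R'): R=RRWW U=WBOB F=GWGO D=RGYG B=YBRB
After move 3 (U'): U=BBWO F=OYGO R=GWWW B=RRRB L=YBOY
Query: L face = YBOY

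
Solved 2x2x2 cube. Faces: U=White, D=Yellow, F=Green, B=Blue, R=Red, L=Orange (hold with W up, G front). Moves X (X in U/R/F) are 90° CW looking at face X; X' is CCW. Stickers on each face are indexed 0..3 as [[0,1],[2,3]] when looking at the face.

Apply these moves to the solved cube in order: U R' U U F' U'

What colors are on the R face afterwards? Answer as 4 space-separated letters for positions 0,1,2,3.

After move 1 (U): U=WWWW F=RRGG R=BBRR B=OOBB L=GGOO
After move 2 (R'): R=BRBR U=WBWO F=RWGW D=YRYG B=YOYB
After move 3 (U): U=WWOB F=BRGW R=YOBR B=GGYB L=RWOO
After move 4 (U): U=OWBW F=YOGW R=GGBR B=RWYB L=BROO
After move 5 (F'): F=OWYG U=OWGB R=RGYR D=ROYG L=BWOB
After move 6 (U'): U=WBOG F=BWYG R=OWYR B=RGYB L=RWOB
Query: R face = OWYR

Answer: O W Y R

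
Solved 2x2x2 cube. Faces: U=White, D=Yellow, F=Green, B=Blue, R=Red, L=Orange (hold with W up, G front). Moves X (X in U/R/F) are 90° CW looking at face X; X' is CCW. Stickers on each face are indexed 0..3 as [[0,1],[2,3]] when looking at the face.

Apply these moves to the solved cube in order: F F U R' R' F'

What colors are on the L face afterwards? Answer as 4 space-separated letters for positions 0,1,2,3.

After move 1 (F): F=GGGG U=WWOO R=WRWR D=RRYY L=OYOY
After move 2 (F): F=GGGG U=WWYY R=OROR D=WWYY L=OROR
After move 3 (U): U=YWYW F=ORGG R=BBOR B=ORBB L=GGOR
After move 4 (R'): R=BRBO U=YBYO F=OWGW D=WRYG B=YRWB
After move 5 (R'): R=ROBB U=YWYY F=OBGO D=WWYW B=GRRB
After move 6 (F'): F=BOOG U=YWRB R=WOWB D=GRYW L=GYOY
Query: L face = GYOY

Answer: G Y O Y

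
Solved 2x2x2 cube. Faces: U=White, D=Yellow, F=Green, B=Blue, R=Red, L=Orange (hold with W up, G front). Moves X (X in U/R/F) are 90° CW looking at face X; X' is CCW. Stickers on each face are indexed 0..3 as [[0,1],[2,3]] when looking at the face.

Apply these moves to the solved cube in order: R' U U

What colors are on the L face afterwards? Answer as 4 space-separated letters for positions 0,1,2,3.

After move 1 (R'): R=RRRR U=WBWB F=GWGW D=YGYG B=YBYB
After move 2 (U): U=WWBB F=RRGW R=YBRR B=OOYB L=GWOO
After move 3 (U): U=BWBW F=YBGW R=OORR B=GWYB L=RROO
Query: L face = RROO

Answer: R R O O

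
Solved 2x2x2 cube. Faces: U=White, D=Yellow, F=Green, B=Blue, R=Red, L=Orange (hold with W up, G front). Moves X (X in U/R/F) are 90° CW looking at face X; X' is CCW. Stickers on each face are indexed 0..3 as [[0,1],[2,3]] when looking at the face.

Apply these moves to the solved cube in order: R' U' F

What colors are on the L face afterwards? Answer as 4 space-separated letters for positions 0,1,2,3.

After move 1 (R'): R=RRRR U=WBWB F=GWGW D=YGYG B=YBYB
After move 2 (U'): U=BBWW F=OOGW R=GWRR B=RRYB L=YBOO
After move 3 (F): F=GOWO U=BBOB R=WWWR D=RGYG L=YYOG
Query: L face = YYOG

Answer: Y Y O G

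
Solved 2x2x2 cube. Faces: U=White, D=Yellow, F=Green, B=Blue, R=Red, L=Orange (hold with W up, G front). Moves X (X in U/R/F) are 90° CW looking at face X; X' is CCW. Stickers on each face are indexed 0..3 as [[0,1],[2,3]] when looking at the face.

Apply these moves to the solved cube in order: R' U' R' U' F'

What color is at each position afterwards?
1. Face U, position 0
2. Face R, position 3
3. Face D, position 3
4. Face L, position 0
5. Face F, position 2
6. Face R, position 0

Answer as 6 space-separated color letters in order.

After move 1 (R'): R=RRRR U=WBWB F=GWGW D=YGYG B=YBYB
After move 2 (U'): U=BBWW F=OOGW R=GWRR B=RRYB L=YBOO
After move 3 (R'): R=WRGR U=BYWR F=OBGW D=YOYW B=GRGB
After move 4 (U'): U=YRBW F=YBGW R=OBGR B=WRGB L=GROO
After move 5 (F'): F=BWYG U=YROG R=OBYR D=ROYW L=GWOB
Query 1: U[0] = Y
Query 2: R[3] = R
Query 3: D[3] = W
Query 4: L[0] = G
Query 5: F[2] = Y
Query 6: R[0] = O

Answer: Y R W G Y O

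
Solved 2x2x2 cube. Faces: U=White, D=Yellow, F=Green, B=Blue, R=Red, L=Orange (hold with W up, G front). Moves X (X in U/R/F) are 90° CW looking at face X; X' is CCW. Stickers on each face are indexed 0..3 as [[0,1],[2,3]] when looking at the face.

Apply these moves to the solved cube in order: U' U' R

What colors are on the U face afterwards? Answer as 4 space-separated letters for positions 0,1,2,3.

After move 1 (U'): U=WWWW F=OOGG R=GGRR B=RRBB L=BBOO
After move 2 (U'): U=WWWW F=BBGG R=OORR B=GGBB L=RROO
After move 3 (R): R=RORO U=WBWG F=BYGY D=YBYG B=WGWB
Query: U face = WBWG

Answer: W B W G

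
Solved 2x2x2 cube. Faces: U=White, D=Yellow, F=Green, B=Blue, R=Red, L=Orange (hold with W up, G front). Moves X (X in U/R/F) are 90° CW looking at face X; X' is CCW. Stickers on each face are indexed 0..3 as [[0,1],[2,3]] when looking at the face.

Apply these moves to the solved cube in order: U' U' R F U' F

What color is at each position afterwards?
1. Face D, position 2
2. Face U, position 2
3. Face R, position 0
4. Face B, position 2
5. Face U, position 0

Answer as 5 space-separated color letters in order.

Answer: Y B W W B

Derivation:
After move 1 (U'): U=WWWW F=OOGG R=GGRR B=RRBB L=BBOO
After move 2 (U'): U=WWWW F=BBGG R=OORR B=GGBB L=RROO
After move 3 (R): R=RORO U=WBWG F=BYGY D=YBYG B=WGWB
After move 4 (F): F=GBYY U=WBOR R=WOGO D=RRYG L=RYOB
After move 5 (U'): U=BRWO F=RYYY R=GBGO B=WOWB L=WGOB
After move 6 (F): F=YRYY U=BRBG R=WBOO D=GGYG L=WROR
Query 1: D[2] = Y
Query 2: U[2] = B
Query 3: R[0] = W
Query 4: B[2] = W
Query 5: U[0] = B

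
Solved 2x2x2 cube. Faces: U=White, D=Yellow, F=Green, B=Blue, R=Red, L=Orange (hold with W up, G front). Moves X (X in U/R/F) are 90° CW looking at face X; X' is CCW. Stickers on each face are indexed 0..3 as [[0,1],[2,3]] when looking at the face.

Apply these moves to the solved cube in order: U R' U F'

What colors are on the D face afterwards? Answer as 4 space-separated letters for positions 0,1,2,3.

Answer: W O Y G

Derivation:
After move 1 (U): U=WWWW F=RRGG R=BBRR B=OOBB L=GGOO
After move 2 (R'): R=BRBR U=WBWO F=RWGW D=YRYG B=YOYB
After move 3 (U): U=WWOB F=BRGW R=YOBR B=GGYB L=RWOO
After move 4 (F'): F=RWBG U=WWYB R=ROYR D=WOYG L=RBOO
Query: D face = WOYG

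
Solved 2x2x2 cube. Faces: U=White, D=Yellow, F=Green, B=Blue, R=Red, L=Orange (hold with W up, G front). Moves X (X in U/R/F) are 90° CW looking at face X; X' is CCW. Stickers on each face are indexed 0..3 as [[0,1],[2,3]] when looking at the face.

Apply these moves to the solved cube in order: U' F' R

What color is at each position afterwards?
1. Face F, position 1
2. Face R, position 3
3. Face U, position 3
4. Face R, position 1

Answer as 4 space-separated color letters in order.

Answer: O G G Y

Derivation:
After move 1 (U'): U=WWWW F=OOGG R=GGRR B=RRBB L=BBOO
After move 2 (F'): F=OGOG U=WWGR R=YGYR D=BOYY L=BWOW
After move 3 (R): R=YYRG U=WGGG F=OOOY D=BBYR B=RRWB
Query 1: F[1] = O
Query 2: R[3] = G
Query 3: U[3] = G
Query 4: R[1] = Y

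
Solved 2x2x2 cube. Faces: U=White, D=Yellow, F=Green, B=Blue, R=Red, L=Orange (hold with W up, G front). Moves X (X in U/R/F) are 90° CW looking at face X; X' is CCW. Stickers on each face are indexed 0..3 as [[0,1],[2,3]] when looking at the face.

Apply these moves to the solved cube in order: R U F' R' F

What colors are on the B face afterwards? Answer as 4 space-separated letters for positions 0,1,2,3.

After move 1 (R): R=RRRR U=WGWG F=GYGY D=YBYB B=WBWB
After move 2 (U): U=WWGG F=RRGY R=WBRR B=OOWB L=GYOO
After move 3 (F'): F=RYRG U=WWWR R=BBYR D=YOYB L=GGOG
After move 4 (R'): R=BRBY U=WWWO F=RWRR D=YYYG B=BOOB
After move 5 (F): F=RRRW U=WWGG R=WROY D=BBYG L=GYOY
Query: B face = BOOB

Answer: B O O B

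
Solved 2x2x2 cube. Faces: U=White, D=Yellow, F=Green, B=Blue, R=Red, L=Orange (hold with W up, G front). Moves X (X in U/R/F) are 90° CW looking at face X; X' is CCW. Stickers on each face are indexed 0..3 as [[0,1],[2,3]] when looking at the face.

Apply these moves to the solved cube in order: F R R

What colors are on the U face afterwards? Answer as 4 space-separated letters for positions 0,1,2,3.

Answer: W R O Y

Derivation:
After move 1 (F): F=GGGG U=WWOO R=WRWR D=RRYY L=OYOY
After move 2 (R): R=WWRR U=WGOG F=GRGY D=RBYB B=OBWB
After move 3 (R): R=RWRW U=WROY F=GBGB D=RWYO B=GBGB
Query: U face = WROY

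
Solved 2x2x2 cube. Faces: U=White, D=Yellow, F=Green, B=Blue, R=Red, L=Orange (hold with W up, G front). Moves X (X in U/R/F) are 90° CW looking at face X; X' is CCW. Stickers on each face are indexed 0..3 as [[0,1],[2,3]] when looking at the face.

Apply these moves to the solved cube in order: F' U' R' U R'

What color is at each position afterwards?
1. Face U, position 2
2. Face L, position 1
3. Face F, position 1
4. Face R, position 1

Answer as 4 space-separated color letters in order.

Answer: Y R W Y

Derivation:
After move 1 (F'): F=GGGG U=WWRR R=YRYR D=OOYY L=OWOW
After move 2 (U'): U=WRWR F=OWGG R=GGYR B=YRBB L=BBOW
After move 3 (R'): R=GRGY U=WBWY F=ORGR D=OWYG B=YROB
After move 4 (U): U=WWYB F=GRGR R=YRGY B=BBOB L=OROW
After move 5 (R'): R=RYYG U=WOYB F=GWGB D=ORYR B=GBWB
Query 1: U[2] = Y
Query 2: L[1] = R
Query 3: F[1] = W
Query 4: R[1] = Y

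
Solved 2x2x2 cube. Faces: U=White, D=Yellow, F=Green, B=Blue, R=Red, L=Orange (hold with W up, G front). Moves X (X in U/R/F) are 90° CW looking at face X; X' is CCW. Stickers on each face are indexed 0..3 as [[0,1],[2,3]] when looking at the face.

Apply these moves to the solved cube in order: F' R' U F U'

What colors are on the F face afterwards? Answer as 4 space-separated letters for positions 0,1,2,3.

After move 1 (F'): F=GGGG U=WWRR R=YRYR D=OOYY L=OWOW
After move 2 (R'): R=RRYY U=WBRB F=GWGR D=OGYG B=YBOB
After move 3 (U): U=RWBB F=RRGR R=YBYY B=OWOB L=GWOW
After move 4 (F): F=GRRR U=RWWW R=BBBY D=YYYG L=GOOG
After move 5 (U'): U=WWRW F=GORR R=GRBY B=BBOB L=OWOG
Query: F face = GORR

Answer: G O R R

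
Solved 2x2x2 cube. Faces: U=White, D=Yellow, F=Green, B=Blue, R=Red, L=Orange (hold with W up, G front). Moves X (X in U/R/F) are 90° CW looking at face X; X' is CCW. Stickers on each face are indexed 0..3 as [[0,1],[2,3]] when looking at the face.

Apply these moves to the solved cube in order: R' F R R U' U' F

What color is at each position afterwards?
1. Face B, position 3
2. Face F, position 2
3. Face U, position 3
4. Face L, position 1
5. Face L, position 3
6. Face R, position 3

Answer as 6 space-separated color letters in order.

Answer: B Y B R B W

Derivation:
After move 1 (R'): R=RRRR U=WBWB F=GWGW D=YGYG B=YBYB
After move 2 (F): F=GGWW U=WBOO R=WRBR D=RRYG L=OYOG
After move 3 (R): R=BWRR U=WGOW F=GRWG D=RYYY B=OBBB
After move 4 (R): R=RBRW U=WROG F=GYWY D=RBYO B=WBGB
After move 5 (U'): U=RGWO F=OYWY R=GYRW B=RBGB L=WBOG
After move 6 (U'): U=GORW F=WBWY R=OYRW B=GYGB L=RBOG
After move 7 (F): F=WWYB U=GOGB R=RYWW D=ROYO L=RROB
Query 1: B[3] = B
Query 2: F[2] = Y
Query 3: U[3] = B
Query 4: L[1] = R
Query 5: L[3] = B
Query 6: R[3] = W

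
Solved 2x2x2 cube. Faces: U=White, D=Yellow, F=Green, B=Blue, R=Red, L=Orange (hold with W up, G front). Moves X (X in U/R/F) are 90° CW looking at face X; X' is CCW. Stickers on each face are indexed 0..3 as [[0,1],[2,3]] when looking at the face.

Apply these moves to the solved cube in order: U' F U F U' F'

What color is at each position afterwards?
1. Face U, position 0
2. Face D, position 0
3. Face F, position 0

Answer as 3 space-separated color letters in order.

Answer: W Y R

Derivation:
After move 1 (U'): U=WWWW F=OOGG R=GGRR B=RRBB L=BBOO
After move 2 (F): F=GOGO U=WWOB R=WGWR D=RGYY L=BYOY
After move 3 (U): U=OWBW F=WGGO R=RRWR B=BYBB L=GOOY
After move 4 (F): F=GWOG U=OWYO R=BRWR D=WRYY L=GROG
After move 5 (U'): U=WOOY F=GROG R=GWWR B=BRBB L=BYOG
After move 6 (F'): F=RGGO U=WOGW R=RWWR D=YGYY L=BYOO
Query 1: U[0] = W
Query 2: D[0] = Y
Query 3: F[0] = R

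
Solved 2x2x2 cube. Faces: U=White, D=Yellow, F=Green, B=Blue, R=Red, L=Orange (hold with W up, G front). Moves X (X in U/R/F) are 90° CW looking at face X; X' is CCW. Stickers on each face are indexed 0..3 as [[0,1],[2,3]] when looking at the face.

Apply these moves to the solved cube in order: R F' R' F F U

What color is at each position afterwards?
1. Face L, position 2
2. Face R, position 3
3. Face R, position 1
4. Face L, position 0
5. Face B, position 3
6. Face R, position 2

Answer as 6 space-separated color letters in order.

After move 1 (R): R=RRRR U=WGWG F=GYGY D=YBYB B=WBWB
After move 2 (F'): F=YYGG U=WGRR R=BRYR D=OOYB L=OGOW
After move 3 (R'): R=RRBY U=WWRW F=YGGR D=OYYG B=BBOB
After move 4 (F): F=GYRG U=WWWG R=RRWY D=BRYG L=OOOY
After move 5 (F): F=RGGY U=WWYO R=WRGY D=WRYG L=OBOR
After move 6 (U): U=YWOW F=WRGY R=BBGY B=OBOB L=RGOR
Query 1: L[2] = O
Query 2: R[3] = Y
Query 3: R[1] = B
Query 4: L[0] = R
Query 5: B[3] = B
Query 6: R[2] = G

Answer: O Y B R B G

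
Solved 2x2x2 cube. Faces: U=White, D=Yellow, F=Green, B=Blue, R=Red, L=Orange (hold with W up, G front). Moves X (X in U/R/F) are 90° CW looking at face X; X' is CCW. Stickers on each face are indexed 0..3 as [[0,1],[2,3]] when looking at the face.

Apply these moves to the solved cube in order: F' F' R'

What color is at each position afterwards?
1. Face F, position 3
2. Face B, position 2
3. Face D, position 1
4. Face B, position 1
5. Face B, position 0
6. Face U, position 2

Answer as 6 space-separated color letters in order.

After move 1 (F'): F=GGGG U=WWRR R=YRYR D=OOYY L=OWOW
After move 2 (F'): F=GGGG U=WWYY R=OROR D=WWYY L=OROR
After move 3 (R'): R=RROO U=WBYB F=GWGY D=WGYG B=YBWB
Query 1: F[3] = Y
Query 2: B[2] = W
Query 3: D[1] = G
Query 4: B[1] = B
Query 5: B[0] = Y
Query 6: U[2] = Y

Answer: Y W G B Y Y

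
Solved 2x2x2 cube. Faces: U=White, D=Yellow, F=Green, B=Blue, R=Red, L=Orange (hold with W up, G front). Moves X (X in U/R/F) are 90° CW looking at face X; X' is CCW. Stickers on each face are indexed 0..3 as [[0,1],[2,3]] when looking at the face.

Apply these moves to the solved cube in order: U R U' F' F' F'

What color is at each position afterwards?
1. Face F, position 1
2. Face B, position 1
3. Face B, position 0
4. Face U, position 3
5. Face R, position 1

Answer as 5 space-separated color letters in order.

After move 1 (U): U=WWWW F=RRGG R=BBRR B=OOBB L=GGOO
After move 2 (R): R=RBRB U=WRWG F=RYGY D=YBYO B=WOWB
After move 3 (U'): U=RGWW F=GGGY R=RYRB B=RBWB L=WOOO
After move 4 (F'): F=GYGG U=RGRR R=BYYB D=OOYO L=WWOW
After move 5 (F'): F=YGGG U=RGBY R=OYOB D=WWYO L=WROR
After move 6 (F'): F=GGYG U=RGOO R=WYWB D=RRYO L=WYOB
Query 1: F[1] = G
Query 2: B[1] = B
Query 3: B[0] = R
Query 4: U[3] = O
Query 5: R[1] = Y

Answer: G B R O Y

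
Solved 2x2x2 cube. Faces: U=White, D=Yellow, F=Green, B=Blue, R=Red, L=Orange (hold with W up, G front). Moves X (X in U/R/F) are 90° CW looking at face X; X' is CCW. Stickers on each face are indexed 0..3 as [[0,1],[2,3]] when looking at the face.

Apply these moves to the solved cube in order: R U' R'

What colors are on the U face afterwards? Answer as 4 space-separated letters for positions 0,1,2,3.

Answer: G W W R

Derivation:
After move 1 (R): R=RRRR U=WGWG F=GYGY D=YBYB B=WBWB
After move 2 (U'): U=GGWW F=OOGY R=GYRR B=RRWB L=WBOO
After move 3 (R'): R=YRGR U=GWWR F=OGGW D=YOYY B=BRBB
Query: U face = GWWR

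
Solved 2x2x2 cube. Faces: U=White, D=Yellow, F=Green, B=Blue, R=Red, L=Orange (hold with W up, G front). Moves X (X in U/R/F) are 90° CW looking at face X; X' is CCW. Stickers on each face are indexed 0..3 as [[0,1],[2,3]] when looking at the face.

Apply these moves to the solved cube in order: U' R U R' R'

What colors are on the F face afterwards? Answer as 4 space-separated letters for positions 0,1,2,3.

Answer: R W G B

Derivation:
After move 1 (U'): U=WWWW F=OOGG R=GGRR B=RRBB L=BBOO
After move 2 (R): R=RGRG U=WOWG F=OYGY D=YBYR B=WRWB
After move 3 (U): U=WWGO F=RGGY R=WRRG B=BBWB L=OYOO
After move 4 (R'): R=RGWR U=WWGB F=RWGO D=YGYY B=RBBB
After move 5 (R'): R=GRRW U=WBGR F=RWGB D=YWYO B=YBGB
Query: F face = RWGB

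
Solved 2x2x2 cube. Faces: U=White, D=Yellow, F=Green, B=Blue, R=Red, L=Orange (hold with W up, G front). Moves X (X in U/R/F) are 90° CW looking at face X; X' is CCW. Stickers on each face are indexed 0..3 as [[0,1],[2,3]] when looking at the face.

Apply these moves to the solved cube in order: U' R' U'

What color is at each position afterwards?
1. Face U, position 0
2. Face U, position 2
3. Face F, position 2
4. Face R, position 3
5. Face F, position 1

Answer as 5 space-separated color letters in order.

Answer: B W G R B

Derivation:
After move 1 (U'): U=WWWW F=OOGG R=GGRR B=RRBB L=BBOO
After move 2 (R'): R=GRGR U=WBWR F=OWGW D=YOYG B=YRYB
After move 3 (U'): U=BRWW F=BBGW R=OWGR B=GRYB L=YROO
Query 1: U[0] = B
Query 2: U[2] = W
Query 3: F[2] = G
Query 4: R[3] = R
Query 5: F[1] = B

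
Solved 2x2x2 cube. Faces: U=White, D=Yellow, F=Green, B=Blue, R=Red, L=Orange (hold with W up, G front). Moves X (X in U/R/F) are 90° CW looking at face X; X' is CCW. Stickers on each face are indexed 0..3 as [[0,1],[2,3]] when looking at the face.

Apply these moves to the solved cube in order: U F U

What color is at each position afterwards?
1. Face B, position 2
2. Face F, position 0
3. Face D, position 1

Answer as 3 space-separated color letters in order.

After move 1 (U): U=WWWW F=RRGG R=BBRR B=OOBB L=GGOO
After move 2 (F): F=GRGR U=WWOG R=WBWR D=RBYY L=GYOY
After move 3 (U): U=OWGW F=WBGR R=OOWR B=GYBB L=GROY
Query 1: B[2] = B
Query 2: F[0] = W
Query 3: D[1] = B

Answer: B W B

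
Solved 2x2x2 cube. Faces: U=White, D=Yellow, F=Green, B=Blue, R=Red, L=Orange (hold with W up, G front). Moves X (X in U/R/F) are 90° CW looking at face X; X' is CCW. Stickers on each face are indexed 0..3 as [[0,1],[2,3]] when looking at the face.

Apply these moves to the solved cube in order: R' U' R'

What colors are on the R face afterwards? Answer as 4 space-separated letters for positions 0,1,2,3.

Answer: W R G R

Derivation:
After move 1 (R'): R=RRRR U=WBWB F=GWGW D=YGYG B=YBYB
After move 2 (U'): U=BBWW F=OOGW R=GWRR B=RRYB L=YBOO
After move 3 (R'): R=WRGR U=BYWR F=OBGW D=YOYW B=GRGB
Query: R face = WRGR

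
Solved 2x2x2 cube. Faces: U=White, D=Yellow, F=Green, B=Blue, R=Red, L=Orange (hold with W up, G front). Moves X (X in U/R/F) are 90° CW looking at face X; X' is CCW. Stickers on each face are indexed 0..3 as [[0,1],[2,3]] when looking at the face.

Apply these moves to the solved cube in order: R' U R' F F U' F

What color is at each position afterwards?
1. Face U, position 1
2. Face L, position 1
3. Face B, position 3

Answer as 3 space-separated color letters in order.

After move 1 (R'): R=RRRR U=WBWB F=GWGW D=YGYG B=YBYB
After move 2 (U): U=WWBB F=RRGW R=YBRR B=OOYB L=GWOO
After move 3 (R'): R=BRYR U=WYBO F=RWGB D=YRYW B=GOGB
After move 4 (F): F=GRBW U=WYOW R=BROR D=YBYW L=GYOR
After move 5 (F): F=BGWR U=WYRY R=ORWR D=OBYW L=GYOB
After move 6 (U'): U=YYWR F=GYWR R=BGWR B=ORGB L=GOOB
After move 7 (F): F=WGRY U=YYBO R=WGRR D=WBYW L=GOOB
Query 1: U[1] = Y
Query 2: L[1] = O
Query 3: B[3] = B

Answer: Y O B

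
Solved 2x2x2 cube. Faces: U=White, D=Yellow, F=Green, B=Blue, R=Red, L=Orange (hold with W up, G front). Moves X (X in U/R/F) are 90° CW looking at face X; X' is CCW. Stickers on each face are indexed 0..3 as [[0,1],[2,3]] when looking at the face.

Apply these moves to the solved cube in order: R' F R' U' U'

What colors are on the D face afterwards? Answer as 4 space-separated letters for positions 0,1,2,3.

After move 1 (R'): R=RRRR U=WBWB F=GWGW D=YGYG B=YBYB
After move 2 (F): F=GGWW U=WBOO R=WRBR D=RRYG L=OYOG
After move 3 (R'): R=RRWB U=WYOY F=GBWO D=RGYW B=GBRB
After move 4 (U'): U=YYWO F=OYWO R=GBWB B=RRRB L=GBOG
After move 5 (U'): U=YOYW F=GBWO R=OYWB B=GBRB L=RROG
Query: D face = RGYW

Answer: R G Y W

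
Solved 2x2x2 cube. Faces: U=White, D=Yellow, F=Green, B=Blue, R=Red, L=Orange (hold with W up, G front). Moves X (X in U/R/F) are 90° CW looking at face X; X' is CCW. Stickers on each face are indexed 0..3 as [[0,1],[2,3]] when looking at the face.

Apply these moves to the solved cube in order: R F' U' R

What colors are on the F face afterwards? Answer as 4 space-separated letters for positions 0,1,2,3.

After move 1 (R): R=RRRR U=WGWG F=GYGY D=YBYB B=WBWB
After move 2 (F'): F=YYGG U=WGRR R=BRYR D=OOYB L=OGOW
After move 3 (U'): U=GRWR F=OGGG R=YYYR B=BRWB L=WBOW
After move 4 (R): R=YYRY U=GGWG F=OOGB D=OWYB B=RRRB
Query: F face = OOGB

Answer: O O G B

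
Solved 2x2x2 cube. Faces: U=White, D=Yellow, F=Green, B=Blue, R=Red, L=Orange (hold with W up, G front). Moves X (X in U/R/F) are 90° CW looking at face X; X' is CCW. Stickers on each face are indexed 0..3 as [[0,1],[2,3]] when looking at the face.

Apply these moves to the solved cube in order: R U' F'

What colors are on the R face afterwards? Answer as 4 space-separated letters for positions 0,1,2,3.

Answer: B Y Y R

Derivation:
After move 1 (R): R=RRRR U=WGWG F=GYGY D=YBYB B=WBWB
After move 2 (U'): U=GGWW F=OOGY R=GYRR B=RRWB L=WBOO
After move 3 (F'): F=OYOG U=GGGR R=BYYR D=BOYB L=WWOW
Query: R face = BYYR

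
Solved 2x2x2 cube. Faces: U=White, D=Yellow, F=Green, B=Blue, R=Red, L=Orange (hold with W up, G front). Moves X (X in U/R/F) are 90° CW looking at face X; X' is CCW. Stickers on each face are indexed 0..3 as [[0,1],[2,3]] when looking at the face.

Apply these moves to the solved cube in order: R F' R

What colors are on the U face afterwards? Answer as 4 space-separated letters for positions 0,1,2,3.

After move 1 (R): R=RRRR U=WGWG F=GYGY D=YBYB B=WBWB
After move 2 (F'): F=YYGG U=WGRR R=BRYR D=OOYB L=OGOW
After move 3 (R): R=YBRR U=WYRG F=YOGB D=OWYW B=RBGB
Query: U face = WYRG

Answer: W Y R G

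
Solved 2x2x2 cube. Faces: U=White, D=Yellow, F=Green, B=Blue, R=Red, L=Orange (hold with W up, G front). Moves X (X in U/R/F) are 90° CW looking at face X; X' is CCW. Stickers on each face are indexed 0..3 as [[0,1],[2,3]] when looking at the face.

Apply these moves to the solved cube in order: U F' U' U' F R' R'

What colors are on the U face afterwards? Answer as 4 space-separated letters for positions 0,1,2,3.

After move 1 (U): U=WWWW F=RRGG R=BBRR B=OOBB L=GGOO
After move 2 (F'): F=RGRG U=WWBR R=YBYR D=GOYY L=GWOW
After move 3 (U'): U=WRWB F=GWRG R=RGYR B=YBBB L=OOOW
After move 4 (U'): U=RBWW F=OORG R=GWYR B=RGBB L=YBOW
After move 5 (F): F=ROGO U=RBWB R=WWWR D=YGYY L=YGOO
After move 6 (R'): R=WRWW U=RBWR F=RBGB D=YOYO B=YGGB
After move 7 (R'): R=RWWW U=RGWY F=RBGR D=YBYB B=OGOB
Query: U face = RGWY

Answer: R G W Y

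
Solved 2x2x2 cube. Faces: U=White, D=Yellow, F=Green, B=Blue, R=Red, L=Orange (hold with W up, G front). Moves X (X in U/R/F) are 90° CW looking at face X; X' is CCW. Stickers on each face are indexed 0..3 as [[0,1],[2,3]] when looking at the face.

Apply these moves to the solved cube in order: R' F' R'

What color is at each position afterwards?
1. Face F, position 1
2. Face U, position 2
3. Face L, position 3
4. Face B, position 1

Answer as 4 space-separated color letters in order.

After move 1 (R'): R=RRRR U=WBWB F=GWGW D=YGYG B=YBYB
After move 2 (F'): F=WWGG U=WBRR R=GRYR D=OOYG L=OBOW
After move 3 (R'): R=RRGY U=WYRY F=WBGR D=OWYG B=GBOB
Query 1: F[1] = B
Query 2: U[2] = R
Query 3: L[3] = W
Query 4: B[1] = B

Answer: B R W B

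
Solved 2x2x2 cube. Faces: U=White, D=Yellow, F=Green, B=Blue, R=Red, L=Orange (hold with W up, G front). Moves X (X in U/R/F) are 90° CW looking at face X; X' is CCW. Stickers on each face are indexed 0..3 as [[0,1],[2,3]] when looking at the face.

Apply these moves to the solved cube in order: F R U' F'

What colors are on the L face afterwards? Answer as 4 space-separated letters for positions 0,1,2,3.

Answer: O O O W

Derivation:
After move 1 (F): F=GGGG U=WWOO R=WRWR D=RRYY L=OYOY
After move 2 (R): R=WWRR U=WGOG F=GRGY D=RBYB B=OBWB
After move 3 (U'): U=GGWO F=OYGY R=GRRR B=WWWB L=OBOY
After move 4 (F'): F=YYOG U=GGGR R=BRRR D=BYYB L=OOOW
Query: L face = OOOW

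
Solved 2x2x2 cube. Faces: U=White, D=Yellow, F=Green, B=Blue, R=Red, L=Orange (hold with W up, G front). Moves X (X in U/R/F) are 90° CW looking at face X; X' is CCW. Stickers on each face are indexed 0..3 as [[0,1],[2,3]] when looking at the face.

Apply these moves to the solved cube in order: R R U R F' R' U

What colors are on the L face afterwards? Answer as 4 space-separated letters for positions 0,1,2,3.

After move 1 (R): R=RRRR U=WGWG F=GYGY D=YBYB B=WBWB
After move 2 (R): R=RRRR U=WYWY F=GBGB D=YWYW B=GBGB
After move 3 (U): U=WWYY F=RRGB R=GBRR B=OOGB L=GBOO
After move 4 (R): R=RGRB U=WRYB F=RWGW D=YGYO B=YOWB
After move 5 (F'): F=WWRG U=WRRR R=GGYB D=BOYO L=GBOY
After move 6 (R'): R=GBGY U=WWRY F=WRRR D=BWYG B=OOOB
After move 7 (U): U=RWYW F=GBRR R=OOGY B=GBOB L=WROY
Query: L face = WROY

Answer: W R O Y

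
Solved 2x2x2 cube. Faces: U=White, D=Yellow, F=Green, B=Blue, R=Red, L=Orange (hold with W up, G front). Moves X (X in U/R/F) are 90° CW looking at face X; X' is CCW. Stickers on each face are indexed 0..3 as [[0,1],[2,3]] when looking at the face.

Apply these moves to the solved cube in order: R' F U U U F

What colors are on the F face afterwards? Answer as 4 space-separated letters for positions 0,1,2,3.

Answer: W O W Y

Derivation:
After move 1 (R'): R=RRRR U=WBWB F=GWGW D=YGYG B=YBYB
After move 2 (F): F=GGWW U=WBOO R=WRBR D=RRYG L=OYOG
After move 3 (U): U=OWOB F=WRWW R=YBBR B=OYYB L=GGOG
After move 4 (U): U=OOBW F=YBWW R=OYBR B=GGYB L=WROG
After move 5 (U): U=BOWO F=OYWW R=GGBR B=WRYB L=YBOG
After move 6 (F): F=WOWY U=BOGB R=WGOR D=BGYG L=YROR
Query: F face = WOWY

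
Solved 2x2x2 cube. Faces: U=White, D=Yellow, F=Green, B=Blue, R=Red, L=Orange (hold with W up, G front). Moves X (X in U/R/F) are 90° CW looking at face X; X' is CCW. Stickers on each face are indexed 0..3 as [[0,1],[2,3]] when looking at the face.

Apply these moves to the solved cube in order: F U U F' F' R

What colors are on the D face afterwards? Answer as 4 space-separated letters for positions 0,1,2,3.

Answer: W B Y G

Derivation:
After move 1 (F): F=GGGG U=WWOO R=WRWR D=RRYY L=OYOY
After move 2 (U): U=OWOW F=WRGG R=BBWR B=OYBB L=GGOY
After move 3 (U): U=OOWW F=BBGG R=OYWR B=GGBB L=WROY
After move 4 (F'): F=BGBG U=OOOW R=RYRR D=RYYY L=WWOW
After move 5 (F'): F=GGBB U=OORR R=YYRR D=WWYY L=WWOO
After move 6 (R): R=RYRY U=OGRB F=GWBY D=WBYG B=RGOB
Query: D face = WBYG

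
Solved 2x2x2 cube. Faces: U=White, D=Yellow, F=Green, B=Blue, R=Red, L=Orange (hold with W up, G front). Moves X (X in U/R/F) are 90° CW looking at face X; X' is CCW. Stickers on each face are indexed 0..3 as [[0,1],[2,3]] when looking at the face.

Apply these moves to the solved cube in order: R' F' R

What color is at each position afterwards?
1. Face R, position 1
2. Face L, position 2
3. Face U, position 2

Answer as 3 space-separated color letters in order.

Answer: G O R

Derivation:
After move 1 (R'): R=RRRR U=WBWB F=GWGW D=YGYG B=YBYB
After move 2 (F'): F=WWGG U=WBRR R=GRYR D=OOYG L=OBOW
After move 3 (R): R=YGRR U=WWRG F=WOGG D=OYYY B=RBBB
Query 1: R[1] = G
Query 2: L[2] = O
Query 3: U[2] = R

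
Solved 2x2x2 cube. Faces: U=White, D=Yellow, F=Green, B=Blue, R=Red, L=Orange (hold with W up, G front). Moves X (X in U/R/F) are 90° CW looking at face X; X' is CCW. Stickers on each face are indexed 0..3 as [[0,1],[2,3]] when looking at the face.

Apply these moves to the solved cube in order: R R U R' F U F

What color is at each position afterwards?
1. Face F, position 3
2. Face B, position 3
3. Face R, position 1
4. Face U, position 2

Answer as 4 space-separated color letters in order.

After move 1 (R): R=RRRR U=WGWG F=GYGY D=YBYB B=WBWB
After move 2 (R): R=RRRR U=WYWY F=GBGB D=YWYW B=GBGB
After move 3 (U): U=WWYY F=RRGB R=GBRR B=OOGB L=GBOO
After move 4 (R'): R=BRGR U=WGYO F=RWGY D=YRYB B=WOWB
After move 5 (F): F=GRYW U=WGOB R=YROR D=GBYB L=GYOR
After move 6 (U): U=OWBG F=YRYW R=WOOR B=GYWB L=GROR
After move 7 (F): F=YYWR U=OWRR R=BOGR D=OWYB L=GGOB
Query 1: F[3] = R
Query 2: B[3] = B
Query 3: R[1] = O
Query 4: U[2] = R

Answer: R B O R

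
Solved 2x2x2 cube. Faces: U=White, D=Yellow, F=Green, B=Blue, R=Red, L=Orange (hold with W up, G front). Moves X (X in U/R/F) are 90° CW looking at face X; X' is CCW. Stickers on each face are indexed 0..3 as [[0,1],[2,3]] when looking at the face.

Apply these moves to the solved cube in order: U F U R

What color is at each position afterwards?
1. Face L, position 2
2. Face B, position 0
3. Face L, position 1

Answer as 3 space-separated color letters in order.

Answer: O W R

Derivation:
After move 1 (U): U=WWWW F=RRGG R=BBRR B=OOBB L=GGOO
After move 2 (F): F=GRGR U=WWOG R=WBWR D=RBYY L=GYOY
After move 3 (U): U=OWGW F=WBGR R=OOWR B=GYBB L=GROY
After move 4 (R): R=WORO U=OBGR F=WBGY D=RBYG B=WYWB
Query 1: L[2] = O
Query 2: B[0] = W
Query 3: L[1] = R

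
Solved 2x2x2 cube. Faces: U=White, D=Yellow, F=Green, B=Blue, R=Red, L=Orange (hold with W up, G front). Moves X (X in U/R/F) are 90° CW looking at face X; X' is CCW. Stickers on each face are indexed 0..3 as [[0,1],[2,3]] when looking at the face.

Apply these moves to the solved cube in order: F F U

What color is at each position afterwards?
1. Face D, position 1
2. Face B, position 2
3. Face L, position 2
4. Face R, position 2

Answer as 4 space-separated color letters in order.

After move 1 (F): F=GGGG U=WWOO R=WRWR D=RRYY L=OYOY
After move 2 (F): F=GGGG U=WWYY R=OROR D=WWYY L=OROR
After move 3 (U): U=YWYW F=ORGG R=BBOR B=ORBB L=GGOR
Query 1: D[1] = W
Query 2: B[2] = B
Query 3: L[2] = O
Query 4: R[2] = O

Answer: W B O O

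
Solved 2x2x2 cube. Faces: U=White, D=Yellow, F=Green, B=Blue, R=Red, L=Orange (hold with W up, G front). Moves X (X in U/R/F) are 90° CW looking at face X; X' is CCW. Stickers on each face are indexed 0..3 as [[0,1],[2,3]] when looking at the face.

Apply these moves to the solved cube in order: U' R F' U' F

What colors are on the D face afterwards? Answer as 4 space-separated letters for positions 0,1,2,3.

Answer: Y Y Y R

Derivation:
After move 1 (U'): U=WWWW F=OOGG R=GGRR B=RRBB L=BBOO
After move 2 (R): R=RGRG U=WOWG F=OYGY D=YBYR B=WRWB
After move 3 (F'): F=YYOG U=WORR R=BGYG D=BOYR L=BGOW
After move 4 (U'): U=ORWR F=BGOG R=YYYG B=BGWB L=WROW
After move 5 (F): F=OBGG U=ORWR R=WYRG D=YYYR L=WBOO
Query: D face = YYYR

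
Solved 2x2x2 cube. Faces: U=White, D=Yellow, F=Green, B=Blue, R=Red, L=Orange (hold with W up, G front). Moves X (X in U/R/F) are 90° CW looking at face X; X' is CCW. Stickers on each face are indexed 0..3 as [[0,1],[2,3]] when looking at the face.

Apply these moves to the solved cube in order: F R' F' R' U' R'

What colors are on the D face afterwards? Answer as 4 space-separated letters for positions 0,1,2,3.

After move 1 (F): F=GGGG U=WWOO R=WRWR D=RRYY L=OYOY
After move 2 (R'): R=RRWW U=WBOB F=GWGO D=RGYG B=YBRB
After move 3 (F'): F=WOGG U=WBRW R=GRRW D=YYYG L=OBOO
After move 4 (R'): R=RWGR U=WRRY F=WBGW D=YOYG B=GBYB
After move 5 (U'): U=RYWR F=OBGW R=WBGR B=RWYB L=GBOO
After move 6 (R'): R=BRWG U=RYWR F=OYGR D=YBYW B=GWOB
Query: D face = YBYW

Answer: Y B Y W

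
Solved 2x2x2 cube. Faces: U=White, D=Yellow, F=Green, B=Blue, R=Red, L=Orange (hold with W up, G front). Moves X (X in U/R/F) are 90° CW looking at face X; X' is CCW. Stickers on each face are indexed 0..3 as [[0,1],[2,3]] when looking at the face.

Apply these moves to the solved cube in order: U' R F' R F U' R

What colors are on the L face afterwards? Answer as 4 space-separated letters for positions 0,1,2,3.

After move 1 (U'): U=WWWW F=OOGG R=GGRR B=RRBB L=BBOO
After move 2 (R): R=RGRG U=WOWG F=OYGY D=YBYR B=WRWB
After move 3 (F'): F=YYOG U=WORR R=BGYG D=BOYR L=BGOW
After move 4 (R): R=YBGG U=WYRG F=YOOR D=BWYW B=RROB
After move 5 (F): F=OYRO U=WYWG R=RBGG D=GYYW L=BBOW
After move 6 (U'): U=YGWW F=BBRO R=OYGG B=RBOB L=RROW
After move 7 (R): R=GOGY U=YBWO F=BYRW D=GOYR B=WBGB
Query: L face = RROW

Answer: R R O W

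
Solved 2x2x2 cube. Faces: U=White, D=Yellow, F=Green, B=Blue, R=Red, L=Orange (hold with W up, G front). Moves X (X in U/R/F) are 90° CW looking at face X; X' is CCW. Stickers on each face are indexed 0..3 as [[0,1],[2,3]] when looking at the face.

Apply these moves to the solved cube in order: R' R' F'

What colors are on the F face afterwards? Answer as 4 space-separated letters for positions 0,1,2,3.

After move 1 (R'): R=RRRR U=WBWB F=GWGW D=YGYG B=YBYB
After move 2 (R'): R=RRRR U=WYWY F=GBGB D=YWYW B=GBGB
After move 3 (F'): F=BBGG U=WYRR R=WRYR D=OOYW L=OYOW
Query: F face = BBGG

Answer: B B G G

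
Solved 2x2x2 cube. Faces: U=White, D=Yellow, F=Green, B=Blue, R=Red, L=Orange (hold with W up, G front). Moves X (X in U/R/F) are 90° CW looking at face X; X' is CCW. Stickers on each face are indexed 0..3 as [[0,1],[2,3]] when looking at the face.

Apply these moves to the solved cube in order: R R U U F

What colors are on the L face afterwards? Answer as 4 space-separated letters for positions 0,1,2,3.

Answer: R Y O W

Derivation:
After move 1 (R): R=RRRR U=WGWG F=GYGY D=YBYB B=WBWB
After move 2 (R): R=RRRR U=WYWY F=GBGB D=YWYW B=GBGB
After move 3 (U): U=WWYY F=RRGB R=GBRR B=OOGB L=GBOO
After move 4 (U): U=YWYW F=GBGB R=OORR B=GBGB L=RROO
After move 5 (F): F=GGBB U=YWOR R=YOWR D=ROYW L=RYOW
Query: L face = RYOW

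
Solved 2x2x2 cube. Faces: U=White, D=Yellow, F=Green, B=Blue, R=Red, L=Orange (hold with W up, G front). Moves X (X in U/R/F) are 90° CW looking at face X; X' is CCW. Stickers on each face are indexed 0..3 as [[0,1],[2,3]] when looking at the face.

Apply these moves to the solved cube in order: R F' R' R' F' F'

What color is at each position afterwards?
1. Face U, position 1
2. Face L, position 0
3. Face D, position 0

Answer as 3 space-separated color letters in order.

After move 1 (R): R=RRRR U=WGWG F=GYGY D=YBYB B=WBWB
After move 2 (F'): F=YYGG U=WGRR R=BRYR D=OOYB L=OGOW
After move 3 (R'): R=RRBY U=WWRW F=YGGR D=OYYG B=BBOB
After move 4 (R'): R=RYRB U=WORB F=YWGW D=OGYR B=GBYB
After move 5 (F'): F=WWYG U=WORR R=GYOB D=GWYR L=OBOR
After move 6 (F'): F=WGWY U=WOGO R=WYGB D=BRYR L=OROR
Query 1: U[1] = O
Query 2: L[0] = O
Query 3: D[0] = B

Answer: O O B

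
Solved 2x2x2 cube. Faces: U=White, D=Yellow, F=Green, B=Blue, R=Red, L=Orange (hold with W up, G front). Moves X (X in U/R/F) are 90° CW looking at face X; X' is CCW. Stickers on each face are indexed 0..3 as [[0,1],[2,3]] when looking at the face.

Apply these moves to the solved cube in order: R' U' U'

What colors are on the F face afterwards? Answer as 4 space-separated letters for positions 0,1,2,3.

Answer: Y B G W

Derivation:
After move 1 (R'): R=RRRR U=WBWB F=GWGW D=YGYG B=YBYB
After move 2 (U'): U=BBWW F=OOGW R=GWRR B=RRYB L=YBOO
After move 3 (U'): U=BWBW F=YBGW R=OORR B=GWYB L=RROO
Query: F face = YBGW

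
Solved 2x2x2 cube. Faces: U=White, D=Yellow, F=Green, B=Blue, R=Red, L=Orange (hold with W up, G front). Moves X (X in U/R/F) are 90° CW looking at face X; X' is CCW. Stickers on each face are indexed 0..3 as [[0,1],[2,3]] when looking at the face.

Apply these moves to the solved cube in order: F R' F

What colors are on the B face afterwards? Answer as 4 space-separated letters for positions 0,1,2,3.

Answer: Y B R B

Derivation:
After move 1 (F): F=GGGG U=WWOO R=WRWR D=RRYY L=OYOY
After move 2 (R'): R=RRWW U=WBOB F=GWGO D=RGYG B=YBRB
After move 3 (F): F=GGOW U=WBYY R=ORBW D=WRYG L=OROG
Query: B face = YBRB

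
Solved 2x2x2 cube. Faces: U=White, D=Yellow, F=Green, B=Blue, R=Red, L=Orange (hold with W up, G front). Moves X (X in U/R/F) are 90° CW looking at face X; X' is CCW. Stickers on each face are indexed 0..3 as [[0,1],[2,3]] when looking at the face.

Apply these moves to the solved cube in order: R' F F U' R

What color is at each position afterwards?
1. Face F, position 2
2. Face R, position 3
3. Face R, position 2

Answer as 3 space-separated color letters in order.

After move 1 (R'): R=RRRR U=WBWB F=GWGW D=YGYG B=YBYB
After move 2 (F): F=GGWW U=WBOO R=WRBR D=RRYG L=OYOG
After move 3 (F): F=WGWG U=WBGY R=OROR D=BWYG L=OROR
After move 4 (U'): U=BYWG F=ORWG R=WGOR B=ORYB L=YBOR
After move 5 (R): R=OWRG U=BRWG F=OWWG D=BYYO B=GRYB
Query 1: F[2] = W
Query 2: R[3] = G
Query 3: R[2] = R

Answer: W G R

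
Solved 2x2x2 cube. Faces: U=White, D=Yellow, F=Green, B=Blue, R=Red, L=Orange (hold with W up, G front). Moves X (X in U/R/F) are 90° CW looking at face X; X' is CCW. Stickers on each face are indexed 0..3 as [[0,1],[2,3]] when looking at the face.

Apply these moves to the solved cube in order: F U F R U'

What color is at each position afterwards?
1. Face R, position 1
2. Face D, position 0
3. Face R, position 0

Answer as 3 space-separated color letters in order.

Answer: B W G

Derivation:
After move 1 (F): F=GGGG U=WWOO R=WRWR D=RRYY L=OYOY
After move 2 (U): U=OWOW F=WRGG R=BBWR B=OYBB L=GGOY
After move 3 (F): F=GWGR U=OWYG R=OBWR D=WBYY L=GROR
After move 4 (R): R=WORB U=OWYR F=GBGY D=WBYO B=GYWB
After move 5 (U'): U=WROY F=GRGY R=GBRB B=WOWB L=GYOR
Query 1: R[1] = B
Query 2: D[0] = W
Query 3: R[0] = G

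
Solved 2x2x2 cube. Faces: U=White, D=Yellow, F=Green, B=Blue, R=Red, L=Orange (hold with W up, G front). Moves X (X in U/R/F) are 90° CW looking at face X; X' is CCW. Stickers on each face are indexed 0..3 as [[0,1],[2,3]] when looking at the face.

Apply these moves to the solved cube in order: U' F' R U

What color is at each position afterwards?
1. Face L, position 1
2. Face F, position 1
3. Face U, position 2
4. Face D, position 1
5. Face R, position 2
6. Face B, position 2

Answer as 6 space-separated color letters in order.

Answer: O Y G B R W

Derivation:
After move 1 (U'): U=WWWW F=OOGG R=GGRR B=RRBB L=BBOO
After move 2 (F'): F=OGOG U=WWGR R=YGYR D=BOYY L=BWOW
After move 3 (R): R=YYRG U=WGGG F=OOOY D=BBYR B=RRWB
After move 4 (U): U=GWGG F=YYOY R=RRRG B=BWWB L=OOOW
Query 1: L[1] = O
Query 2: F[1] = Y
Query 3: U[2] = G
Query 4: D[1] = B
Query 5: R[2] = R
Query 6: B[2] = W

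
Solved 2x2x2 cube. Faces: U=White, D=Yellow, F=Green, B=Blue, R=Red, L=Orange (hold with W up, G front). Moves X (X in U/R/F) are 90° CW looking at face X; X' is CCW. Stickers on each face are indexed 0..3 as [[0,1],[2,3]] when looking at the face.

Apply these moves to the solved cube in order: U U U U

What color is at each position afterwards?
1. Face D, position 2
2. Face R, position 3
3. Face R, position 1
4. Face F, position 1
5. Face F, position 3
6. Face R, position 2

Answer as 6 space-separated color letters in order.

Answer: Y R R G G R

Derivation:
After move 1 (U): U=WWWW F=RRGG R=BBRR B=OOBB L=GGOO
After move 2 (U): U=WWWW F=BBGG R=OORR B=GGBB L=RROO
After move 3 (U): U=WWWW F=OOGG R=GGRR B=RRBB L=BBOO
After move 4 (U): U=WWWW F=GGGG R=RRRR B=BBBB L=OOOO
Query 1: D[2] = Y
Query 2: R[3] = R
Query 3: R[1] = R
Query 4: F[1] = G
Query 5: F[3] = G
Query 6: R[2] = R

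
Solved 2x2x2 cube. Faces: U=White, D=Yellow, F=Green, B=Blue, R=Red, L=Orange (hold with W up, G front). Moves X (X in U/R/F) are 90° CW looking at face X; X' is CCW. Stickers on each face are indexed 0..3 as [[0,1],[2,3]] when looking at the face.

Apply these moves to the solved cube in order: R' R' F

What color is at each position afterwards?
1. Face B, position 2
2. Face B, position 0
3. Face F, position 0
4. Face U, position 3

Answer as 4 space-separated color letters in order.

After move 1 (R'): R=RRRR U=WBWB F=GWGW D=YGYG B=YBYB
After move 2 (R'): R=RRRR U=WYWY F=GBGB D=YWYW B=GBGB
After move 3 (F): F=GGBB U=WYOO R=WRYR D=RRYW L=OYOW
Query 1: B[2] = G
Query 2: B[0] = G
Query 3: F[0] = G
Query 4: U[3] = O

Answer: G G G O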